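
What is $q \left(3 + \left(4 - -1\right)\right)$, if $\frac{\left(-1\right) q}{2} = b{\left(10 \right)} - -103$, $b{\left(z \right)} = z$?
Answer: $-1808$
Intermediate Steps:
$q = -226$ ($q = - 2 \left(10 - -103\right) = - 2 \left(10 + 103\right) = \left(-2\right) 113 = -226$)
$q \left(3 + \left(4 - -1\right)\right) = - 226 \left(3 + \left(4 - -1\right)\right) = - 226 \left(3 + \left(4 + 1\right)\right) = - 226 \left(3 + 5\right) = \left(-226\right) 8 = -1808$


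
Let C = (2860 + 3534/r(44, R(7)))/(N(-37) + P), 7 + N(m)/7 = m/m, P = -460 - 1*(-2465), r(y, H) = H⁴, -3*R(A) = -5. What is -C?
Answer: -2073754/1226875 ≈ -1.6903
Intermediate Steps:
R(A) = 5/3 (R(A) = -⅓*(-5) = 5/3)
P = 2005 (P = -460 + 2465 = 2005)
N(m) = -42 (N(m) = -49 + 7*(m/m) = -49 + 7*1 = -49 + 7 = -42)
C = 2073754/1226875 (C = (2860 + 3534/((5/3)⁴))/(-42 + 2005) = (2860 + 3534/(625/81))/1963 = (2860 + 3534*(81/625))*(1/1963) = (2860 + 286254/625)*(1/1963) = (2073754/625)*(1/1963) = 2073754/1226875 ≈ 1.6903)
-C = -1*2073754/1226875 = -2073754/1226875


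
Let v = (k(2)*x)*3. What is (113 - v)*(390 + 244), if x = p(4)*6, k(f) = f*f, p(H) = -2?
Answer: 162938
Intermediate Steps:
k(f) = f²
x = -12 (x = -2*6 = -12)
v = -144 (v = (2²*(-12))*3 = (4*(-12))*3 = -48*3 = -144)
(113 - v)*(390 + 244) = (113 - 1*(-144))*(390 + 244) = (113 + 144)*634 = 257*634 = 162938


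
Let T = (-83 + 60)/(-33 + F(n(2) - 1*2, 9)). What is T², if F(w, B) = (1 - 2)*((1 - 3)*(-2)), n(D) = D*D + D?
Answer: 529/1369 ≈ 0.38641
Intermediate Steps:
n(D) = D + D² (n(D) = D² + D = D + D²)
F(w, B) = -4 (F(w, B) = -(-2)*(-2) = -1*4 = -4)
T = 23/37 (T = (-83 + 60)/(-33 - 4) = -23/(-37) = -23*(-1/37) = 23/37 ≈ 0.62162)
T² = (23/37)² = 529/1369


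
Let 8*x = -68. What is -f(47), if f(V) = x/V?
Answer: 17/94 ≈ 0.18085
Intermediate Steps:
x = -17/2 (x = (⅛)*(-68) = -17/2 ≈ -8.5000)
f(V) = -17/(2*V)
-f(47) = -(-17)/(2*47) = -1*(-17/94) = 17/94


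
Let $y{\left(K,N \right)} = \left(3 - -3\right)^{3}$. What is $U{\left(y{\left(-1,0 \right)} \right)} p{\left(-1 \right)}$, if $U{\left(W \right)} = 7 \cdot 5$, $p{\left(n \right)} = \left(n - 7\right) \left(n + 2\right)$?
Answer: $-280$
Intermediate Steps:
$p{\left(n \right)} = \left(-7 + n\right) \left(2 + n\right)$
$y{\left(K,N \right)} = 216$ ($y{\left(K,N \right)} = \left(3 + 3\right)^{3} = 6^{3} = 216$)
$U{\left(W \right)} = 35$
$U{\left(y{\left(-1,0 \right)} \right)} p{\left(-1 \right)} = 35 \left(-14 + \left(-1\right)^{2} - -5\right) = 35 \left(-14 + 1 + 5\right) = 35 \left(-8\right) = -280$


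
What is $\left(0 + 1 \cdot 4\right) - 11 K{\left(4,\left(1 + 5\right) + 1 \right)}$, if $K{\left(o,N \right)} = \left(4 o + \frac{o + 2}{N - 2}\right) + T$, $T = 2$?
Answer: $- \frac{1036}{5} \approx -207.2$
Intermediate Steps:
$K{\left(o,N \right)} = 2 + 4 o + \frac{2 + o}{-2 + N}$ ($K{\left(o,N \right)} = \left(4 o + \frac{o + 2}{N - 2}\right) + 2 = \left(4 o + \frac{2 + o}{-2 + N}\right) + 2 = 2 + 4 o + \frac{2 + o}{-2 + N}$)
$\left(0 + 1 \cdot 4\right) - 11 K{\left(4,\left(1 + 5\right) + 1 \right)} = \left(0 + 1 \cdot 4\right) - 11 \frac{-2 - 28 + 2 \left(\left(1 + 5\right) + 1\right) + 4 \left(\left(1 + 5\right) + 1\right) 4}{-2 + \left(\left(1 + 5\right) + 1\right)} = \left(0 + 4\right) - 11 \frac{-2 - 28 + 2 \left(6 + 1\right) + 4 \left(6 + 1\right) 4}{-2 + \left(6 + 1\right)} = 4 - 11 \frac{-2 - 28 + 2 \cdot 7 + 4 \cdot 7 \cdot 4}{-2 + 7} = 4 - 11 \frac{-2 - 28 + 14 + 112}{5} = 4 - 11 \cdot \frac{1}{5} \cdot 96 = 4 - \frac{1056}{5} = - \frac{1036}{5}$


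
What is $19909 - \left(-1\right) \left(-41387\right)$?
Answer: $-21478$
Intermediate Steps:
$19909 - \left(-1\right) \left(-41387\right) = 19909 - 41387 = -21478$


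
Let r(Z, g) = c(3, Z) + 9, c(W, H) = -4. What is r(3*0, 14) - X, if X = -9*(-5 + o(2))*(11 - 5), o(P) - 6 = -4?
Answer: -157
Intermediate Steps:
o(P) = 2 (o(P) = 6 - 4 = 2)
X = 162 (X = -9*(-5 + 2)*(11 - 5) = -(-27)*6 = -9*(-18) = 162)
r(Z, g) = 5 (r(Z, g) = -4 + 9 = 5)
r(3*0, 14) - X = 5 - 1*162 = 5 - 162 = -157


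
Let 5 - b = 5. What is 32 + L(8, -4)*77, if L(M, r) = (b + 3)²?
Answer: 725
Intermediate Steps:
b = 0 (b = 5 - 1*5 = 5 - 5 = 0)
L(M, r) = 9 (L(M, r) = (0 + 3)² = 3² = 9)
32 + L(8, -4)*77 = 32 + 9*77 = 32 + 693 = 725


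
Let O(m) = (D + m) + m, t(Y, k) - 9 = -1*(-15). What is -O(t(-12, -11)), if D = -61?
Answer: 13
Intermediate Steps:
t(Y, k) = 24 (t(Y, k) = 9 - 1*(-15) = 9 + 15 = 24)
O(m) = -61 + 2*m (O(m) = (-61 + m) + m = -61 + 2*m)
-O(t(-12, -11)) = -(-61 + 2*24) = -(-61 + 48) = -1*(-13) = 13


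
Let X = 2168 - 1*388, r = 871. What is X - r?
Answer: 909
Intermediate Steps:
X = 1780 (X = 2168 - 388 = 1780)
X - r = 1780 - 1*871 = 1780 - 871 = 909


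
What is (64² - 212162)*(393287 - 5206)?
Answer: -80746461346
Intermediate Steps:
(64² - 212162)*(393287 - 5206) = (4096 - 212162)*388081 = -208066*388081 = -80746461346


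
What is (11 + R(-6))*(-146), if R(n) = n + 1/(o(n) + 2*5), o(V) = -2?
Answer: -2993/4 ≈ -748.25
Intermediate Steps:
R(n) = 1/8 + n (R(n) = n + 1/(-2 + 2*5) = n + 1/(-2 + 10) = n + 1/8 = 1/8 + n)
(11 + R(-6))*(-146) = (11 + (1/8 - 6))*(-146) = (11 - 47/8)*(-146) = (41/8)*(-146) = -2993/4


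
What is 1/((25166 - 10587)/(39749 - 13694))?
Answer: 26055/14579 ≈ 1.7872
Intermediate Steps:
1/((25166 - 10587)/(39749 - 13694)) = 1/(14579/26055) = 26055/14579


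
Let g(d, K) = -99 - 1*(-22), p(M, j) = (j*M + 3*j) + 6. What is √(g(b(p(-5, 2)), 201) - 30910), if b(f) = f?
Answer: 3*I*√3443 ≈ 176.03*I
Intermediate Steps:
p(M, j) = 6 + 3*j + M*j (p(M, j) = (M*j + 3*j) + 6 = (3*j + M*j) + 6 = 6 + 3*j + M*j)
g(d, K) = -77 (g(d, K) = -99 + 22 = -77)
√(g(b(p(-5, 2)), 201) - 30910) = √(-77 - 30910) = √(-30987) = 3*I*√3443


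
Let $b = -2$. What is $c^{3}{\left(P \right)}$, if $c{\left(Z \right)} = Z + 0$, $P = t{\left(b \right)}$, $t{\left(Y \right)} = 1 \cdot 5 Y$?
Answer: $-1000$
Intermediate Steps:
$t{\left(Y \right)} = 5 Y$
$P = -10$ ($P = 5 \left(-2\right) = -10$)
$c{\left(Z \right)} = Z$
$c^{3}{\left(P \right)} = \left(-10\right)^{3} = -1000$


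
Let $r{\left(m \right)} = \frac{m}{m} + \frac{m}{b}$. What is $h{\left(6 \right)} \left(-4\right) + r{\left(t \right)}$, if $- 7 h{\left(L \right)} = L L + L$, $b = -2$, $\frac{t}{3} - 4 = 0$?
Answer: $19$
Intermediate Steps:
$t = 12$ ($t = 12 + 3 \cdot 0 = 12 + 0 = 12$)
$h{\left(L \right)} = - \frac{L}{7} - \frac{L^{2}}{7}$ ($h{\left(L \right)} = - \frac{L L + L}{7} = - \frac{L^{2} + L}{7} = - \frac{L + L^{2}}{7} = - \frac{L}{7} - \frac{L^{2}}{7}$)
$r{\left(m \right)} = 1 - \frac{m}{2}$ ($r{\left(m \right)} = \frac{m}{m} + \frac{m}{-2} = 1 + m \left(- \frac{1}{2}\right) = 1 - \frac{m}{2}$)
$h{\left(6 \right)} \left(-4\right) + r{\left(t \right)} = \left(- \frac{1}{7}\right) 6 \left(1 + 6\right) \left(-4\right) + \left(1 - 6\right) = \left(- \frac{1}{7}\right) 6 \cdot 7 \left(-4\right) + \left(1 - 6\right) = \left(-6\right) \left(-4\right) - 5 = 24 - 5 = 19$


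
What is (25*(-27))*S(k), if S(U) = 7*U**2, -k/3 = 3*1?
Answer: -382725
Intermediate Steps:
k = -9 ≈ -9.0000
(25*(-27))*S(k) = (25*(-27))*(7*(-9)**2) = -4725*81 = -675*567 = -382725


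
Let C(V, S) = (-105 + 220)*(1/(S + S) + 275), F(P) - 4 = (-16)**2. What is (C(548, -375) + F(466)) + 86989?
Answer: 17831077/150 ≈ 1.1887e+5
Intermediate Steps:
F(P) = 260 (F(P) = 4 + (-16)**2 = 4 + 256 = 260)
C(V, S) = 31625 + 115/(2*S) (C(V, S) = 115*(1/(2*S) + 275) = 115*(275 + 1/(2*S)) = 31625 + 115/(2*S))
(C(548, -375) + F(466)) + 86989 = ((31625 + (115/2)/(-375)) + 260) + 86989 = ((31625 + (115/2)*(-1/375)) + 260) + 86989 = ((31625 - 23/150) + 260) + 86989 = (4743727/150 + 260) + 86989 = 4782727/150 + 86989 = 17831077/150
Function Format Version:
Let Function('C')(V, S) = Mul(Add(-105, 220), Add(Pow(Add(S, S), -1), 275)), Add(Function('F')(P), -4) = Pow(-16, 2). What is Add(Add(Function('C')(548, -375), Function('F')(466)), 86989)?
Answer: Rational(17831077, 150) ≈ 1.1887e+5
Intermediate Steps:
Function('F')(P) = 260 (Function('F')(P) = Add(4, Pow(-16, 2)) = Add(4, 256) = 260)
Function('C')(V, S) = Add(31625, Mul(Rational(115, 2), Pow(S, -1))) (Function('C')(V, S) = Mul(115, Add(Pow(Mul(2, S), -1), 275)) = Mul(115, Add(Mul(Rational(1, 2), Pow(S, -1)), 275)) = Mul(115, Add(275, Mul(Rational(1, 2), Pow(S, -1)))) = Add(31625, Mul(Rational(115, 2), Pow(S, -1))))
Add(Add(Function('C')(548, -375), Function('F')(466)), 86989) = Add(Add(Add(31625, Mul(Rational(115, 2), Pow(-375, -1))), 260), 86989) = Add(Add(Add(31625, Mul(Rational(115, 2), Rational(-1, 375))), 260), 86989) = Add(Add(Add(31625, Rational(-23, 150)), 260), 86989) = Add(Add(Rational(4743727, 150), 260), 86989) = Add(Rational(4782727, 150), 86989) = Rational(17831077, 150)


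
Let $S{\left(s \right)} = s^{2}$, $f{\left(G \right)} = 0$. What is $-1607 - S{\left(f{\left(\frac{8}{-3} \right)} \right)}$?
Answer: $-1607$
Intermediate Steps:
$-1607 - S{\left(f{\left(\frac{8}{-3} \right)} \right)} = -1607 - 0^{2} = -1607 - 0 = -1607 + 0 = -1607$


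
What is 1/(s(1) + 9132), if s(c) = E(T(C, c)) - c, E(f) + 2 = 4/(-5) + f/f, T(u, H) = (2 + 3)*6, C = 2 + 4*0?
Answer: 5/45646 ≈ 0.00010954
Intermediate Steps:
C = 2 (C = 2 + 0 = 2)
T(u, H) = 30 (T(u, H) = 5*6 = 30)
E(f) = -9/5 (E(f) = -2 + (4/(-5) + f/f) = -2 + (4*(-⅕) + 1) = -2 + (-⅘ + 1) = -2 + ⅕ = -9/5)
s(c) = -9/5 - c
1/(s(1) + 9132) = 1/((-9/5 - 1*1) + 9132) = 1/((-9/5 - 1) + 9132) = 1/(-14/5 + 9132) = 1/(45646/5) = 5/45646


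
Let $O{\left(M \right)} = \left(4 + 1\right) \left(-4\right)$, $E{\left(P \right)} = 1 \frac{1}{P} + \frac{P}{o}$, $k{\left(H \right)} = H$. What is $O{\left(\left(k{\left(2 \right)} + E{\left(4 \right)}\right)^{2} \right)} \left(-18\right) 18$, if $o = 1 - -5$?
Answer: $6480$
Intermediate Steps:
$o = 6$ ($o = 1 + 5 = 6$)
$E{\left(P \right)} = \frac{1}{P} + \frac{P}{6}$ ($E{\left(P \right)} = 1 \frac{1}{P} + \frac{P}{6} = \frac{1}{P} + P \frac{1}{6} = \frac{1}{P} + \frac{P}{6}$)
$O{\left(M \right)} = -20$ ($O{\left(M \right)} = 5 \left(-4\right) = -20$)
$O{\left(\left(k{\left(2 \right)} + E{\left(4 \right)}\right)^{2} \right)} \left(-18\right) 18 = \left(-20\right) \left(-18\right) 18 = 360 \cdot 18 = 6480$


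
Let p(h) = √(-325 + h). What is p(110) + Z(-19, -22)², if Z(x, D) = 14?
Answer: 196 + I*√215 ≈ 196.0 + 14.663*I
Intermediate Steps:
p(110) + Z(-19, -22)² = √(-325 + 110) + 14² = √(-215) + 196 = I*√215 + 196 = 196 + I*√215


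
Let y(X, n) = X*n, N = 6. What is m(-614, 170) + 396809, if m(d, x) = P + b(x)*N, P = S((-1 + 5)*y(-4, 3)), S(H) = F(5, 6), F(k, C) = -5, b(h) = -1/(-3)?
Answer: 396806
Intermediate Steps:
b(h) = 1/3 (b(h) = -1*(-1/3) = 1/3)
S(H) = -5
P = -5
m(d, x) = -3 (m(d, x) = -5 + (1/3)*6 = -5 + 2 = -3)
m(-614, 170) + 396809 = -3 + 396809 = 396806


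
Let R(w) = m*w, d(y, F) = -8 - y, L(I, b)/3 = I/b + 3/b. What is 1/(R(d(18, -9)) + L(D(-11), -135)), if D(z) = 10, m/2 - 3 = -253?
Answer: 45/584987 ≈ 7.6925e-5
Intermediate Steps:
m = -500 (m = 6 + 2*(-253) = 6 - 506 = -500)
L(I, b) = 9/b + 3*I/b (L(I, b) = 3*(I/b + 3/b) = 3*(3/b + I/b) = 9/b + 3*I/b)
R(w) = -500*w
1/(R(d(18, -9)) + L(D(-11), -135)) = 1/(-500*(-8 - 1*18) + 3*(3 + 10)/(-135)) = 1/(-500*(-8 - 18) + 3*(-1/135)*13) = 1/(-500*(-26) - 13/45) = 1/(13000 - 13/45) = 1/(584987/45) = 45/584987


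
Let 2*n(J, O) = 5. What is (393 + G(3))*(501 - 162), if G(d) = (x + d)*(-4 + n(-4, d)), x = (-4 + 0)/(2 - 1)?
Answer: 267471/2 ≈ 1.3374e+5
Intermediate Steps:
n(J, O) = 5/2 (n(J, O) = (½)*5 = 5/2)
x = -4 (x = -4/1 = -4*1 = -4)
G(d) = 6 - 3*d/2 (G(d) = (-4 + d)*(-4 + 5/2) = (-4 + d)*(-3/2) = 6 - 3*d/2)
(393 + G(3))*(501 - 162) = (393 + (6 - 3/2*3))*(501 - 162) = (393 + (6 - 9/2))*339 = (393 + 3/2)*339 = (789/2)*339 = 267471/2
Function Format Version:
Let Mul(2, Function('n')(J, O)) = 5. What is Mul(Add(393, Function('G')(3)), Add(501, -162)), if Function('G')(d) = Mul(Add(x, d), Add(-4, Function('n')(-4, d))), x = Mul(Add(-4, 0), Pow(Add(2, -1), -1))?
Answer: Rational(267471, 2) ≈ 1.3374e+5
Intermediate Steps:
Function('n')(J, O) = Rational(5, 2) (Function('n')(J, O) = Mul(Rational(1, 2), 5) = Rational(5, 2))
x = -4 (x = Mul(-4, Pow(1, -1)) = Mul(-4, 1) = -4)
Function('G')(d) = Add(6, Mul(Rational(-3, 2), d)) (Function('G')(d) = Mul(Add(-4, d), Add(-4, Rational(5, 2))) = Mul(Add(-4, d), Rational(-3, 2)) = Add(6, Mul(Rational(-3, 2), d)))
Mul(Add(393, Function('G')(3)), Add(501, -162)) = Mul(Add(393, Add(6, Mul(Rational(-3, 2), 3))), Add(501, -162)) = Mul(Add(393, Add(6, Rational(-9, 2))), 339) = Mul(Add(393, Rational(3, 2)), 339) = Mul(Rational(789, 2), 339) = Rational(267471, 2)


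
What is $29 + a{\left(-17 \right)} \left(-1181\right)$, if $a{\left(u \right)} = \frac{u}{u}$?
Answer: $-1152$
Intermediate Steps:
$a{\left(u \right)} = 1$
$29 + a{\left(-17 \right)} \left(-1181\right) = 29 + 1 \left(-1181\right) = 29 - 1181 = -1152$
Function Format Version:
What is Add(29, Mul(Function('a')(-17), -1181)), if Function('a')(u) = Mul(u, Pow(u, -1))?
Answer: -1152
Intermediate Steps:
Function('a')(u) = 1
Add(29, Mul(Function('a')(-17), -1181)) = Add(29, Mul(1, -1181)) = Add(29, -1181) = -1152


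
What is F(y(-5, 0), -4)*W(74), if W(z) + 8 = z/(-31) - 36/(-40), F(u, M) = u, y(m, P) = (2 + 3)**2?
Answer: -14705/62 ≈ -237.18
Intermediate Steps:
y(m, P) = 25 (y(m, P) = 5**2 = 25)
W(z) = -71/10 - z/31 (W(z) = -8 + (z/(-31) - 36/(-40)) = -8 + (z*(-1/31) - 36*(-1/40)) = -8 + (-z/31 + 9/10) = -8 + (9/10 - z/31) = -71/10 - z/31)
F(y(-5, 0), -4)*W(74) = 25*(-71/10 - 1/31*74) = 25*(-71/10 - 74/31) = 25*(-2941/310) = -14705/62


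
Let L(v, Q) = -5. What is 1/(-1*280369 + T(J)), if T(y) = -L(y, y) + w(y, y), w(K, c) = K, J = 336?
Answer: -1/280028 ≈ -3.5711e-6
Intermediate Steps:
T(y) = 5 + y (T(y) = -1*(-5) + y = 5 + y)
1/(-1*280369 + T(J)) = 1/(-1*280369 + (5 + 336)) = 1/(-280369 + 341) = 1/(-280028) = -1/280028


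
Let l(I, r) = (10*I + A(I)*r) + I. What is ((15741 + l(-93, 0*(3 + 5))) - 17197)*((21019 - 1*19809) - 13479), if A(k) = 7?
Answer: 30414851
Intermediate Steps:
l(I, r) = 7*r + 11*I (l(I, r) = (10*I + 7*r) + I = (7*r + 10*I) + I = 7*r + 11*I)
((15741 + l(-93, 0*(3 + 5))) - 17197)*((21019 - 1*19809) - 13479) = ((15741 + (7*(0*(3 + 5)) + 11*(-93))) - 17197)*((21019 - 1*19809) - 13479) = ((15741 + (7*(0*8) - 1023)) - 17197)*((21019 - 19809) - 13479) = ((15741 + (7*0 - 1023)) - 17197)*(1210 - 13479) = ((15741 + (0 - 1023)) - 17197)*(-12269) = ((15741 - 1023) - 17197)*(-12269) = (14718 - 17197)*(-12269) = -2479*(-12269) = 30414851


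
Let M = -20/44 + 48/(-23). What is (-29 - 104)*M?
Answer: 85519/253 ≈ 338.02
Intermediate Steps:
M = -643/253 (M = -20*1/44 + 48*(-1/23) = -5/11 - 48/23 = -643/253 ≈ -2.5415)
(-29 - 104)*M = (-29 - 104)*(-643/253) = -133*(-643/253) = 85519/253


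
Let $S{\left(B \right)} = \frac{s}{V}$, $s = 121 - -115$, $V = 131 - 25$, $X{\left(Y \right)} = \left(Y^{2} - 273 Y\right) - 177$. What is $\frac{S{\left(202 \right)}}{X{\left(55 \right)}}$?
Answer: $- \frac{118}{644851} \approx -0.00018299$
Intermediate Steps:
$X{\left(Y \right)} = -177 + Y^{2} - 273 Y$
$V = 106$
$s = 236$ ($s = 121 + 115 = 236$)
$S{\left(B \right)} = \frac{118}{53}$ ($S{\left(B \right)} = \frac{236}{106} = 236 \cdot \frac{1}{106} = \frac{118}{53}$)
$\frac{S{\left(202 \right)}}{X{\left(55 \right)}} = \frac{118}{53 \left(-177 + 55^{2} - 15015\right)} = \frac{118}{53 \left(-177 + 3025 - 15015\right)} = \frac{118}{53 \left(-12167\right)} = \frac{118}{53} \left(- \frac{1}{12167}\right) = - \frac{118}{644851}$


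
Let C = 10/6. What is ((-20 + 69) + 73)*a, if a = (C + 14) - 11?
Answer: 1708/3 ≈ 569.33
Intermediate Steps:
C = 5/3 (C = 10*(⅙) = 5/3 ≈ 1.6667)
a = 14/3 (a = (5/3 + 14) - 11 = 47/3 - 11 = 14/3 ≈ 4.6667)
((-20 + 69) + 73)*a = ((-20 + 69) + 73)*(14/3) = (49 + 73)*(14/3) = 122*(14/3) = 1708/3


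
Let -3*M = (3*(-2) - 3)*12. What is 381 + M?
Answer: 417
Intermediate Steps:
M = 36 (M = -(3*(-2) - 3)*12/3 = -(-6 - 3)*12/3 = -(-3)*12 = -1/3*(-108) = 36)
381 + M = 381 + 36 = 417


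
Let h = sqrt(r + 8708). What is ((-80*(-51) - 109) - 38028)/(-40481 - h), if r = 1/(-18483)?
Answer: 25481798970411/30288141135400 - 34057*sqrt(2974838166129)/30288141135400 ≈ 0.83937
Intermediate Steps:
r = -1/18483 ≈ -5.4104e-5
h = sqrt(2974838166129)/18483 (h = sqrt(-1/18483 + 8708) = sqrt(160949963/18483) = sqrt(2974838166129)/18483 ≈ 93.317)
((-80*(-51) - 109) - 38028)/(-40481 - h) = ((-80*(-51) - 109) - 38028)/(-40481 - sqrt(2974838166129)/18483) = ((4080 - 109) - 38028)/(-40481 - sqrt(2974838166129)/18483) = (3971 - 38028)/(-40481 - sqrt(2974838166129)/18483) = -34057/(-40481 - sqrt(2974838166129)/18483)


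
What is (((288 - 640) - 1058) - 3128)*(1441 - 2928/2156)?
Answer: -3521338246/539 ≈ -6.5331e+6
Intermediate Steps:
(((288 - 640) - 1058) - 3128)*(1441 - 2928/2156) = ((-352 - 1058) - 3128)*(1441 - 2928*1/2156) = (-1410 - 3128)*(1441 - 732/539) = -4538*775967/539 = -3521338246/539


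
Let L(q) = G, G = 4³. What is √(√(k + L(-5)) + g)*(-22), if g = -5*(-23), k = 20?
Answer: -22*√(115 + 2*√21) ≈ -245.14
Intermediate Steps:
g = 115
G = 64
L(q) = 64
√(√(k + L(-5)) + g)*(-22) = √(√(20 + 64) + 115)*(-22) = √(√84 + 115)*(-22) = √(2*√21 + 115)*(-22) = √(115 + 2*√21)*(-22) = -22*√(115 + 2*√21)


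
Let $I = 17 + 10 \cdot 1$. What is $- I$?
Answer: $-27$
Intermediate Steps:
$I = 27$ ($I = 17 + 10 = 27$)
$- I = \left(-1\right) 27 = -27$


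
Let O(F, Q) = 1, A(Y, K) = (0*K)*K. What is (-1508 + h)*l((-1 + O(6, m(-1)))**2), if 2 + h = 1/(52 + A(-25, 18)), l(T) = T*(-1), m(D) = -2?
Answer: 0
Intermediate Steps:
A(Y, K) = 0 (A(Y, K) = 0*K = 0)
l(T) = -T
h = -103/52 (h = -2 + 1/(52 + 0) = -2 + 1/52 = -103/52 ≈ -1.9808)
(-1508 + h)*l((-1 + O(6, m(-1)))**2) = (-1508 - 103/52)*(-(-1 + 1)**2) = -(-78519)*0**2/52 = -(-78519)*0/52 = -78519/52*0 = 0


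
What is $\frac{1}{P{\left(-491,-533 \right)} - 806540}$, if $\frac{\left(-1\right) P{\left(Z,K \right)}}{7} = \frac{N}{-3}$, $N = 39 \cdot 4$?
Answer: $- \frac{1}{806176} \approx -1.2404 \cdot 10^{-6}$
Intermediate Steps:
$N = 156$
$P{\left(Z,K \right)} = 364$ ($P{\left(Z,K \right)} = - 7 \frac{156}{-3} = - 7 \cdot 156 \left(- \frac{1}{3}\right) = \left(-7\right) \left(-52\right) = 364$)
$\frac{1}{P{\left(-491,-533 \right)} - 806540} = \frac{1}{364 - 806540} = \frac{1}{-806176} = - \frac{1}{806176}$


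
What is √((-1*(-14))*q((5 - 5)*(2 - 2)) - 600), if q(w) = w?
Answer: 10*I*√6 ≈ 24.495*I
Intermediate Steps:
√((-1*(-14))*q((5 - 5)*(2 - 2)) - 600) = √((-1*(-14))*((5 - 5)*(2 - 2)) - 600) = √(14*(0*0) - 600) = √(14*0 - 600) = √(0 - 600) = √(-600) = 10*I*√6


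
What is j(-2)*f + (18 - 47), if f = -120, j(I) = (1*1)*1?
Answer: -149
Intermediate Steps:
j(I) = 1 (j(I) = 1*1 = 1)
j(-2)*f + (18 - 47) = 1*(-120) + (18 - 47) = -120 - 29 = -149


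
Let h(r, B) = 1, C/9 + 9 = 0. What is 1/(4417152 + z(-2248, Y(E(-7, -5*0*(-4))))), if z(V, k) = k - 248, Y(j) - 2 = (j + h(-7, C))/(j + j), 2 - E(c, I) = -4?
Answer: 12/53002879 ≈ 2.2640e-7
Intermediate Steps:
C = -81 (C = -81 + 9*0 = -81 + 0 = -81)
E(c, I) = 6 (E(c, I) = 2 - 1*(-4) = 2 + 4 = 6)
Y(j) = 2 + (1 + j)/(2*j) (Y(j) = 2 + (j + 1)/(j + j) = 2 + (1 + j)/((2*j)) = 2 + (1 + j)*(1/(2*j)) = 2 + (1 + j)/(2*j))
z(V, k) = -248 + k
1/(4417152 + z(-2248, Y(E(-7, -5*0*(-4))))) = 1/(4417152 + (-248 + (1/2)*(1 + 5*6)/6)) = 1/(4417152 + (-248 + (1/2)*(1/6)*(1 + 30))) = 1/(4417152 + (-248 + (1/2)*(1/6)*31)) = 1/(4417152 + (-248 + 31/12)) = 1/(4417152 - 2945/12) = 1/(53002879/12) = 12/53002879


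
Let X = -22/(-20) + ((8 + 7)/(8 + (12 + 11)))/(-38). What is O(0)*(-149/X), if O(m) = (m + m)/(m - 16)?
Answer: 0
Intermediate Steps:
X = 3202/2945 (X = -22*(-1/20) + (15/(8 + 23))*(-1/38) = 11/10 + (15/31)*(-1/38) = 11/10 - 15/1178 = 3202/2945 ≈ 1.0873)
O(m) = 2*m/(-16 + m) (O(m) = (2*m)/(-16 + m) = 2*m/(-16 + m))
O(0)*(-149/X) = (2*0/(-16 + 0))*(-149/3202/2945) = (2*0/(-16))*(-149*2945/3202) = (2*0*(-1/16))*(-438805/3202) = 0*(-438805/3202) = 0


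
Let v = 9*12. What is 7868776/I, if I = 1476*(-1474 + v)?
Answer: -983597/252027 ≈ -3.9027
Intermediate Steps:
v = 108
I = -2016216 (I = 1476*(-1474 + 108) = 1476*(-1366) = -2016216)
7868776/I = 7868776/(-2016216) = 7868776*(-1/2016216) = -983597/252027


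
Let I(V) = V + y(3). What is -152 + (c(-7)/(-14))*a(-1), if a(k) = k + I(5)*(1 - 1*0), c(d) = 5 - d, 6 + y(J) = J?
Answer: -1070/7 ≈ -152.86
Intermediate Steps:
y(J) = -6 + J
I(V) = -3 + V (I(V) = V + (-6 + 3) = V - 3 = -3 + V)
a(k) = 2 + k (a(k) = k + (-3 + 5)*(1 - 1*0) = k + 2*(1 + 0) = k + 2*1 = k + 2 = 2 + k)
-152 + (c(-7)/(-14))*a(-1) = -152 + ((5 - 1*(-7))/(-14))*(2 - 1) = -152 + ((5 + 7)*(-1/14))*1 = -152 + (12*(-1/14))*1 = -152 - 6/7*1 = -152 - 6/7 = -1070/7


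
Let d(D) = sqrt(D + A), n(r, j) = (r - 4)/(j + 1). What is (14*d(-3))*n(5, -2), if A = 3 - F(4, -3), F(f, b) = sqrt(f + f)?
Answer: -14*I*2**(3/4) ≈ -23.545*I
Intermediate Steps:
F(f, b) = sqrt(2)*sqrt(f) (F(f, b) = sqrt(2*f) = sqrt(2)*sqrt(f))
A = 3 - 2*sqrt(2) (A = 3 - sqrt(2)*sqrt(4) = 3 - sqrt(2)*2 = 3 - 2*sqrt(2) ≈ 0.17157)
n(r, j) = (-4 + r)/(1 + j)
d(D) = sqrt(3 + D - 2*sqrt(2)) (d(D) = sqrt(D + (3 - 2*sqrt(2))) = sqrt(3 + D - 2*sqrt(2)))
(14*d(-3))*n(5, -2) = (14*sqrt(3 - 3 - 2*sqrt(2)))*((-4 + 5)/(1 - 2)) = (14*sqrt(-2*sqrt(2)))*(1/(-1)) = (14*(I*2**(3/4)))*(-1*1) = (14*I*2**(3/4))*(-1) = -14*I*2**(3/4)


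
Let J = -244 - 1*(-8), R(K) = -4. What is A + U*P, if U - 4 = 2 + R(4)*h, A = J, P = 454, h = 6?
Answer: -8408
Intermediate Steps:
J = -236 (J = -244 + 8 = -236)
A = -236
U = -18 (U = 4 + (2 - 4*6) = 4 + (2 - 24) = 4 - 22 = -18)
A + U*P = -236 - 18*454 = -236 - 8172 = -8408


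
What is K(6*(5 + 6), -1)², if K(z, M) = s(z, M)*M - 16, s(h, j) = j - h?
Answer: 2601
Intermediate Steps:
K(z, M) = -16 + M*(M - z) (K(z, M) = (M - z)*M - 16 = M*(M - z) - 16 = -16 + M*(M - z))
K(6*(5 + 6), -1)² = (-16 - (-1 - 6*(5 + 6)))² = (-16 - (-1 - 6*11))² = (-16 - (-1 - 1*66))² = (-16 - (-1 - 66))² = (-16 - 1*(-67))² = (-16 + 67)² = 51² = 2601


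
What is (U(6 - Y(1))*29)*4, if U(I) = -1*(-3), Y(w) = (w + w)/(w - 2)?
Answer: 348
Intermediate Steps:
Y(w) = 2*w/(-2 + w) (Y(w) = (2*w)/(-2 + w) = 2*w/(-2 + w))
U(I) = 3
(U(6 - Y(1))*29)*4 = (3*29)*4 = 87*4 = 348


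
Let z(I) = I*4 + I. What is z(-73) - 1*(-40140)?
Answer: 39775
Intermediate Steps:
z(I) = 5*I (z(I) = 4*I + I = 5*I)
z(-73) - 1*(-40140) = 5*(-73) - 1*(-40140) = -365 + 40140 = 39775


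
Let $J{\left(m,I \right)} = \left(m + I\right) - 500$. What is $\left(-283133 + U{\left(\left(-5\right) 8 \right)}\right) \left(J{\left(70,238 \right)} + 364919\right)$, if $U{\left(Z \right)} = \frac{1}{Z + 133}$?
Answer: $- \frac{9603760856536}{93} \approx -1.0327 \cdot 10^{11}$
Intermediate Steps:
$J{\left(m,I \right)} = -500 + I + m$ ($J{\left(m,I \right)} = \left(I + m\right) - 500 = -500 + I + m$)
$U{\left(Z \right)} = \frac{1}{133 + Z}$
$\left(-283133 + U{\left(\left(-5\right) 8 \right)}\right) \left(J{\left(70,238 \right)} + 364919\right) = \left(-283133 + \frac{1}{133 - 40}\right) \left(\left(-500 + 238 + 70\right) + 364919\right) = \left(-283133 + \frac{1}{133 - 40}\right) \left(-192 + 364919\right) = \left(-283133 + \frac{1}{93}\right) 364727 = \left(- \frac{26331368}{93}\right) 364727 = - \frac{9603760856536}{93}$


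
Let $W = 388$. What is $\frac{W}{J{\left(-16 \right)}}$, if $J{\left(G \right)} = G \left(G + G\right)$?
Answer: $\frac{97}{128} \approx 0.75781$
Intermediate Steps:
$J{\left(G \right)} = 2 G^{2}$ ($J{\left(G \right)} = G 2 G = 2 G^{2}$)
$\frac{W}{J{\left(-16 \right)}} = \frac{388}{2 \left(-16\right)^{2}} = \frac{388}{2 \cdot 256} = \frac{388}{512} = 388 \cdot \frac{1}{512} = \frac{97}{128}$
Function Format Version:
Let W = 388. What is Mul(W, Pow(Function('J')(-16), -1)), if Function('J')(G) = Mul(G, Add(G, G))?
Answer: Rational(97, 128) ≈ 0.75781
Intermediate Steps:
Function('J')(G) = Mul(2, Pow(G, 2)) (Function('J')(G) = Mul(G, Mul(2, G)) = Mul(2, Pow(G, 2)))
Mul(W, Pow(Function('J')(-16), -1)) = Mul(388, Pow(Mul(2, Pow(-16, 2)), -1)) = Mul(388, Pow(Mul(2, 256), -1)) = Mul(388, Pow(512, -1)) = Mul(388, Rational(1, 512)) = Rational(97, 128)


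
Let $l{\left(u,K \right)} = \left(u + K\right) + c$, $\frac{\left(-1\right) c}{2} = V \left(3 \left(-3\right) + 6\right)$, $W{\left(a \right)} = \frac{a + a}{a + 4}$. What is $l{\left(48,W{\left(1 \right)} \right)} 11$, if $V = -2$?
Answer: $\frac{2002}{5} \approx 400.4$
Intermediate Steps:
$W{\left(a \right)} = \frac{2 a}{4 + a}$
$c = -12$ ($c = - 2 \left(- 2 \left(3 \left(-3\right) + 6\right)\right) = - 2 \left(- 2 \left(-9 + 6\right)\right) = - 2 \left(\left(-2\right) \left(-3\right)\right) = \left(-2\right) 6 = -12$)
$l{\left(u,K \right)} = -12 + K + u$ ($l{\left(u,K \right)} = \left(u + K\right) - 12 = \left(K + u\right) - 12 = -12 + K + u$)
$l{\left(48,W{\left(1 \right)} \right)} 11 = \left(-12 + 2 \cdot 1 \frac{1}{4 + 1} + 48\right) 11 = \left(-12 + 2 \cdot 1 \cdot \frac{1}{5} + 48\right) 11 = \left(-12 + \frac{2}{5} + 48\right) 11 = \frac{182}{5} \cdot 11 = \frac{2002}{5}$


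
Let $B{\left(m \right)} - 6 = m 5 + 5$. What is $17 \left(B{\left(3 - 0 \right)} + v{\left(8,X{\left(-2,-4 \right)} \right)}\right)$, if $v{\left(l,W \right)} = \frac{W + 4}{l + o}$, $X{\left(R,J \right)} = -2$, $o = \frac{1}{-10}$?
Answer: $\frac{35258}{79} \approx 446.3$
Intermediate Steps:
$o = - \frac{1}{10} \approx -0.1$
$B{\left(m \right)} = 11 + 5 m$ ($B{\left(m \right)} = 6 + \left(m 5 + 5\right) = 6 + \left(5 m + 5\right) = 6 + \left(5 + 5 m\right) = 11 + 5 m$)
$v{\left(l,W \right)} = \frac{4 + W}{- \frac{1}{10} + l}$ ($v{\left(l,W \right)} = \frac{W + 4}{l - \frac{1}{10}} = \frac{4 + W}{- \frac{1}{10} + l}$)
$17 \left(B{\left(3 - 0 \right)} + v{\left(8,X{\left(-2,-4 \right)} \right)}\right) = 17 \left(\left(11 + 5 \left(3 - 0\right)\right) + \frac{10 \left(4 - 2\right)}{-1 + 10 \cdot 8}\right) = 17 \left(\left(11 + 5 \left(3 + 0\right)\right) + 10 \frac{1}{-1 + 80} \cdot 2\right) = 17 \left(\left(11 + 5 \cdot 3\right) + 10 \cdot \frac{1}{79} \cdot 2\right) = 17 \left(\left(11 + 15\right) + 10 \cdot \frac{1}{79} \cdot 2\right) = 17 \left(26 + \frac{20}{79}\right) = 17 \cdot \frac{2074}{79} = \frac{35258}{79}$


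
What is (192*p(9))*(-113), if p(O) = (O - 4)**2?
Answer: -542400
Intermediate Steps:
p(O) = (-4 + O)**2
(192*p(9))*(-113) = (192*(-4 + 9)**2)*(-113) = (192*5**2)*(-113) = (192*25)*(-113) = 4800*(-113) = -542400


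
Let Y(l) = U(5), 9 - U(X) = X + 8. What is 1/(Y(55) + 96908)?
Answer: 1/96904 ≈ 1.0319e-5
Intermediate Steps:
U(X) = 1 - X (U(X) = 9 - (X + 8) = 9 - (8 + X) = 9 + (-8 - X) = 1 - X)
Y(l) = -4 (Y(l) = 1 - 1*5 = 1 - 5 = -4)
1/(Y(55) + 96908) = 1/(-4 + 96908) = 1/96904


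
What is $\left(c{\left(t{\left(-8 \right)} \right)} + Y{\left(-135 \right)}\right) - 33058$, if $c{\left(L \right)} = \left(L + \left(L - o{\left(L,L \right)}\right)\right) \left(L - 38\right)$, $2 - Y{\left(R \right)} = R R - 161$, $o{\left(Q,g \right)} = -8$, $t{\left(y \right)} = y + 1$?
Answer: $-50850$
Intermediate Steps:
$t{\left(y \right)} = 1 + y$
$Y{\left(R \right)} = 163 - R^{2}$ ($Y{\left(R \right)} = 2 - \left(R R - 161\right) = 2 - \left(R^{2} - 161\right) = 2 - \left(-161 + R^{2}\right) = 163 - R^{2}$)
$c{\left(L \right)} = \left(-38 + L\right) \left(8 + 2 L\right)$ ($c{\left(L \right)} = \left(L + \left(L - -8\right)\right) \left(L - 38\right) = \left(L + \left(L + 8\right)\right) \left(-38 + L\right) = \left(L + \left(8 + L\right)\right) \left(-38 + L\right) = \left(8 + 2 L\right) \left(-38 + L\right) = \left(-38 + L\right) \left(8 + 2 L\right)$)
$\left(c{\left(t{\left(-8 \right)} \right)} + Y{\left(-135 \right)}\right) - 33058 = \left(\left(-304 - 68 \left(1 - 8\right) + 2 \left(1 - 8\right)^{2}\right) + \left(163 - \left(-135\right)^{2}\right)\right) - 33058 = \left(\left(-304 - -476 + 2 \left(-7\right)^{2}\right) + \left(163 - 18225\right)\right) - 33058 = \left(\left(-304 + 476 + 2 \cdot 49\right) + \left(163 - 18225\right)\right) - 33058 = \left(\left(-304 + 476 + 98\right) - 18062\right) - 33058 = \left(270 - 18062\right) - 33058 = -17792 - 33058 = -50850$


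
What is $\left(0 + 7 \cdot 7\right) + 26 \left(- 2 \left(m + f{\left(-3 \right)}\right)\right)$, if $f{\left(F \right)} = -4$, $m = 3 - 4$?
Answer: $309$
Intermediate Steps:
$m = -1$ ($m = 3 - 4 = -1$)
$\left(0 + 7 \cdot 7\right) + 26 \left(- 2 \left(m + f{\left(-3 \right)}\right)\right) = \left(0 + 7 \cdot 7\right) + 26 \left(- 2 \left(-1 - 4\right)\right) = \left(0 + 49\right) + 26 \left(\left(-2\right) \left(-5\right)\right) = 49 + 26 \cdot 10 = 49 + 260 = 309$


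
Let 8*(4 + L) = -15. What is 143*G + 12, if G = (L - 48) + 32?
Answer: -24929/8 ≈ -3116.1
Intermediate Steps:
L = -47/8 (L = -4 + (⅛)*(-15) = -4 - 15/8 = -47/8 ≈ -5.8750)
G = -175/8 (G = (-47/8 - 48) + 32 = -431/8 + 32 = -175/8 ≈ -21.875)
143*G + 12 = 143*(-175/8) + 12 = -25025/8 + 12 = -24929/8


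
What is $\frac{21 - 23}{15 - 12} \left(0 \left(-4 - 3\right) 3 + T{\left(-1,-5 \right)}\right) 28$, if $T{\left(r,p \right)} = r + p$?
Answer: $112$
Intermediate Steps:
$T{\left(r,p \right)} = p + r$
$\frac{21 - 23}{15 - 12} \left(0 \left(-4 - 3\right) 3 + T{\left(-1,-5 \right)}\right) 28 = \frac{21 - 23}{15 - 12} \left(0 \left(-4 - 3\right) 3 - 6\right) 28 = - \frac{2}{3} \left(0 \left(-7\right) 3 - 6\right) 28 = \left(-2\right) \frac{1}{3} \left(0 \cdot 3 - 6\right) 28 = - \frac{2 \left(0 - 6\right)}{3} \cdot 28 = \left(- \frac{2}{3}\right) \left(-6\right) 28 = 4 \cdot 28 = 112$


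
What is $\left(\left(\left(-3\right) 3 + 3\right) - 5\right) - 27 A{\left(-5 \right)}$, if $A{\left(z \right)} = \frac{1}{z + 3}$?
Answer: $\frac{5}{2} \approx 2.5$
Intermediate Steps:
$A{\left(z \right)} = \frac{1}{3 + z}$
$\left(\left(\left(-3\right) 3 + 3\right) - 5\right) - 27 A{\left(-5 \right)} = \left(\left(\left(-3\right) 3 + 3\right) - 5\right) - \frac{27}{3 - 5} = \left(\left(-9 + 3\right) - 5\right) - \frac{27}{-2} = \left(-6 - 5\right) - - \frac{27}{2} = -11 + \frac{27}{2} = \frac{5}{2}$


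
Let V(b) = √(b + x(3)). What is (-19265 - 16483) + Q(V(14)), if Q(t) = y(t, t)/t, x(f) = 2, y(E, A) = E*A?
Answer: -35744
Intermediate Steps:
y(E, A) = A*E
V(b) = √(2 + b) (V(b) = √(b + 2) = √(2 + b))
Q(t) = t (Q(t) = (t*t)/t = t²/t = t)
(-19265 - 16483) + Q(V(14)) = (-19265 - 16483) + √(2 + 14) = -35748 + √16 = -35748 + 4 = -35744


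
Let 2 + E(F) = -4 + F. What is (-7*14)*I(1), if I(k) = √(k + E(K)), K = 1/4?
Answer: -49*I*√19 ≈ -213.59*I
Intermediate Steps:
K = ¼ ≈ 0.25000
E(F) = -6 + F (E(F) = -2 + (-4 + F) = -6 + F)
I(k) = √(-23/4 + k) (I(k) = √(k + (-6 + ¼)) = √(k - 23/4) = √(-23/4 + k))
(-7*14)*I(1) = (-7*14)*(√(-23 + 4*1)/2) = -49*√(-23 + 4) = -49*√(-19) = -49*I*√19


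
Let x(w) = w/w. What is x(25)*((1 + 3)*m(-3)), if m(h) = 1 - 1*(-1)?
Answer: 8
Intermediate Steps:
m(h) = 2 (m(h) = 1 + 1 = 2)
x(w) = 1
x(25)*((1 + 3)*m(-3)) = 1*((1 + 3)*2) = 1*(4*2) = 1*8 = 8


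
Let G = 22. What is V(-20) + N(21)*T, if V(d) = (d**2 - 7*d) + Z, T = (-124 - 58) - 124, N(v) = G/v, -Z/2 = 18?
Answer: 1284/7 ≈ 183.43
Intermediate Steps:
Z = -36 (Z = -2*18 = -36)
N(v) = 22/v
T = -306 (T = -182 - 124 = -306)
V(d) = -36 + d**2 - 7*d (V(d) = (d**2 - 7*d) - 36 = -36 + d**2 - 7*d)
V(-20) + N(21)*T = (-36 + (-20)**2 - 7*(-20)) + (22/21)*(-306) = (-36 + 400 + 140) + (22*(1/21))*(-306) = 504 + (22/21)*(-306) = 504 - 2244/7 = 1284/7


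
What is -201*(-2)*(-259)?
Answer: -104118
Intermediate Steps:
-201*(-2)*(-259) = 402*(-259) = -104118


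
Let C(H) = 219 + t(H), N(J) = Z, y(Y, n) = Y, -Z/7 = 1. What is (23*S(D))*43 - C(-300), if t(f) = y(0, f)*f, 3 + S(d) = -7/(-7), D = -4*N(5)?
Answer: -2197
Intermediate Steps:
Z = -7 (Z = -7*1 = -7)
N(J) = -7
D = 28 (D = -4*(-7) = 28)
S(d) = -2 (S(d) = -3 - 7/(-7) = -3 - 7*(-1/7) = -3 + 1 = -2)
t(f) = 0 (t(f) = 0*f = 0)
C(H) = 219 (C(H) = 219 + 0 = 219)
(23*S(D))*43 - C(-300) = (23*(-2))*43 - 1*219 = -46*43 - 219 = -1978 - 219 = -2197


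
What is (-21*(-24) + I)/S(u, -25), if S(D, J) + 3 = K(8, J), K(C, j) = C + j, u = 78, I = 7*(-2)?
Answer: -49/2 ≈ -24.500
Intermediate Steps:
I = -14
S(D, J) = 5 + J (S(D, J) = -3 + (8 + J) = 5 + J)
(-21*(-24) + I)/S(u, -25) = (-21*(-24) - 14)/(5 - 25) = (504 - 14)/(-20) = 490*(-1/20) = -49/2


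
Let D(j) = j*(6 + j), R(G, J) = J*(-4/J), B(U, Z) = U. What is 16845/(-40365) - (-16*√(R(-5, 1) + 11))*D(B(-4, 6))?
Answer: -1123/2691 - 128*√7 ≈ -339.07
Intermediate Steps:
R(G, J) = -4
16845/(-40365) - (-16*√(R(-5, 1) + 11))*D(B(-4, 6)) = 16845/(-40365) - (-16*√(-4 + 11))*(-4*(6 - 4)) = 16845*(-1/40365) - (-16*√7)*(-4*2) = -1123/2691 - (-16*√7)*(-8) = -1123/2691 - 128*√7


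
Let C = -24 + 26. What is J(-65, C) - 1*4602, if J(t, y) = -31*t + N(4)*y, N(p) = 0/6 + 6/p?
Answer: -2584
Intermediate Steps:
C = 2
N(p) = 6/p (N(p) = 0*(⅙) + 6/p = 0 + 6/p = 6/p)
J(t, y) = -31*t + 3*y/2 (J(t, y) = -31*t + (6/4)*y = -31*t + (6*(¼))*y = -31*t + 3*y/2)
J(-65, C) - 1*4602 = (-31*(-65) + (3/2)*2) - 1*4602 = (2015 + 3) - 4602 = 2018 - 4602 = -2584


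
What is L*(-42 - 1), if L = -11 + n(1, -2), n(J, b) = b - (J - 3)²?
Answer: 731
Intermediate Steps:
n(J, b) = b - (-3 + J)²
L = -17 (L = -11 + (-2 - (-3 + 1)²) = -11 + (-2 - 1*(-2)²) = -11 + (-2 - 1*4) = -11 + (-2 - 4) = -11 - 6 = -17)
L*(-42 - 1) = -17*(-42 - 1) = -17*(-43) = 731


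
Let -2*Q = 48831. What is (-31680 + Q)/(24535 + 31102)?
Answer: -112191/111274 ≈ -1.0082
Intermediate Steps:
Q = -48831/2 (Q = -½*48831 = -48831/2 ≈ -24416.)
(-31680 + Q)/(24535 + 31102) = (-31680 - 48831/2)/(24535 + 31102) = -112191/2/55637 = -112191/2*1/55637 = -112191/111274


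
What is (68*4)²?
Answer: 73984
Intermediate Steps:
(68*4)² = 272² = 73984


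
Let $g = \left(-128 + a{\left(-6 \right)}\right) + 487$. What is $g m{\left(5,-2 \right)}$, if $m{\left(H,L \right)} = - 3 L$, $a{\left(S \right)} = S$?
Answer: $2118$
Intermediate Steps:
$g = 353$ ($g = \left(-128 - 6\right) + 487 = -134 + 487 = 353$)
$g m{\left(5,-2 \right)} = 353 \left(\left(-3\right) \left(-2\right)\right) = 353 \cdot 6 = 2118$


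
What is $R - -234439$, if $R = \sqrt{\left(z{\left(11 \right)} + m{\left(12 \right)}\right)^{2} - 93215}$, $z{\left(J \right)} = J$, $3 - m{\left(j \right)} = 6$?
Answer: $234439 + i \sqrt{93151} \approx 2.3444 \cdot 10^{5} + 305.21 i$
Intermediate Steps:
$m{\left(j \right)} = -3$ ($m{\left(j \right)} = 3 - 6 = -3$)
$R = i \sqrt{93151}$ ($R = \sqrt{\left(11 - 3\right)^{2} - 93215} = \sqrt{8^{2} - 93215} = \sqrt{64 - 93215} = \sqrt{-93151} = i \sqrt{93151} \approx 305.21 i$)
$R - -234439 = i \sqrt{93151} - -234439 = i \sqrt{93151} + 234439 = 234439 + i \sqrt{93151}$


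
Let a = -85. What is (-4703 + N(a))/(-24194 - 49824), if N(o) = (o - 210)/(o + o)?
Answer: 159843/2516612 ≈ 0.063515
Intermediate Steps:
N(o) = (-210 + o)/(2*o) (N(o) = (-210 + o)/((2*o)) = (-210 + o)*(1/(2*o)) = (-210 + o)/(2*o))
(-4703 + N(a))/(-24194 - 49824) = (-4703 + (½)*(-210 - 85)/(-85))/(-24194 - 49824) = (-4703 + (½)*(-1/85)*(-295))/(-74018) = (-4703 + 59/34)*(-1/74018) = -159843/34*(-1/74018) = 159843/2516612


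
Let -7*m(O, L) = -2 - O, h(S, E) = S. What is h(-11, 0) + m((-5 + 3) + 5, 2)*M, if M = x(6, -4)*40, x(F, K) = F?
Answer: 1123/7 ≈ 160.43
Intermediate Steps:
M = 240 (M = 6*40 = 240)
m(O, L) = 2/7 + O/7 (m(O, L) = -(-2 - O)/7 = 2/7 + O/7)
h(-11, 0) + m((-5 + 3) + 5, 2)*M = -11 + (2/7 + ((-5 + 3) + 5)/7)*240 = -11 + (2/7 + (-2 + 5)/7)*240 = -11 + (2/7 + (1/7)*3)*240 = -11 + (2/7 + 3/7)*240 = -11 + (5/7)*240 = -11 + 1200/7 = 1123/7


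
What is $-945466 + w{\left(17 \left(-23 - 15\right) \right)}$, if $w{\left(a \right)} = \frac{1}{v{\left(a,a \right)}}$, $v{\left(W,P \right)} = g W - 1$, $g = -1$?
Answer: $- \frac{609825569}{645} \approx -9.4547 \cdot 10^{5}$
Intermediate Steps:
$v{\left(W,P \right)} = -1 - W$ ($v{\left(W,P \right)} = - W - 1 = -1 - W$)
$w{\left(a \right)} = \frac{1}{-1 - a}$
$-945466 + w{\left(17 \left(-23 - 15\right) \right)} = -945466 + \frac{1}{-1 - 17 \left(-23 - 15\right)} = -945466 + \frac{1}{-1 - 17 \left(-38\right)} = -945466 + \frac{1}{-1 - -646} = -945466 + \frac{1}{-1 + 646} = -945466 + \frac{1}{645} = - \frac{609825569}{645}$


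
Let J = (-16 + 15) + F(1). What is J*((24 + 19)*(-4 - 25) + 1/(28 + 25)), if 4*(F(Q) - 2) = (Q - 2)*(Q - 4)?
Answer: -231315/106 ≈ -2182.2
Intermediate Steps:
F(Q) = 2 + (-4 + Q)*(-2 + Q)/4 (F(Q) = 2 + ((Q - 2)*(Q - 4))/4 = 2 + ((-2 + Q)*(-4 + Q))/4 = 2 + ((-4 + Q)*(-2 + Q))/4 = 2 + (-4 + Q)*(-2 + Q)/4)
J = 7/4 (J = (-16 + 15) + (4 - 3/2*1 + (¼)*1²) = -1 + (4 - 3/2 + (¼)*1) = -1 + (4 - 3/2 + ¼) = -1 + 11/4 = 7/4 ≈ 1.7500)
J*((24 + 19)*(-4 - 25) + 1/(28 + 25)) = 7*((24 + 19)*(-4 - 25) + 1/(28 + 25))/4 = 7*(43*(-29) + 1/53)/4 = 7*(-1247 + 1/53)/4 = (7/4)*(-66090/53) = -231315/106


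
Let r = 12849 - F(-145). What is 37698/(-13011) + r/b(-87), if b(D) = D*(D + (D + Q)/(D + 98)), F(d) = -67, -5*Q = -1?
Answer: -2624711938/1969227861 ≈ -1.3329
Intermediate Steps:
Q = ⅕ (Q = -⅕*(-1) = ⅕ ≈ 0.20000)
r = 12916 (r = 12849 - 1*(-67) = 12849 + 67 = 12916)
b(D) = D*(D + (⅕ + D)/(98 + D)) (b(D) = D*(D + (D + ⅕)/(D + 98)) = D*(D + (⅕ + D)/(98 + D)))
37698/(-13011) + r/b(-87) = 37698/(-13011) + 12916/(((⅕)*(-87)*(1 + 5*(-87)² + 495*(-87))/(98 - 87))) = 37698*(-1/13011) + 12916/(((⅕)*(-87)*(1 + 5*7569 - 43065)/11)) = -12566/4337 + 12916/(((⅕)*(-87)*(1/11)*(1 + 37845 - 43065))) = -12566/4337 + 12916/(((⅕)*(-87)*(1/11)*(-5219))) = -12566/4337 + 12916/(454053/55) = -12566/4337 + 12916*(55/454053) = -12566/4337 + 710380/454053 = -2624711938/1969227861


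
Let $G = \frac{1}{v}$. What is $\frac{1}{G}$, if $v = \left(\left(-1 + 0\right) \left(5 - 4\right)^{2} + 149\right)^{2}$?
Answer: $21904$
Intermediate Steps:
$v = 21904$ ($v = \left(- 1^{2} + 149\right)^{2} = \left(\left(-1\right) 1 + 149\right)^{2} = \left(-1 + 149\right)^{2} = 148^{2} = 21904$)
$G = \frac{1}{21904} \approx 4.5654 \cdot 10^{-5}$
$\frac{1}{G} = \frac{1}{\frac{1}{21904}} = 21904$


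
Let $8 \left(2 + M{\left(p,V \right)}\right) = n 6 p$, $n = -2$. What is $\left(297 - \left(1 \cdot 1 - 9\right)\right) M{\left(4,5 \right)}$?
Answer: $-2440$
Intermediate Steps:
$M{\left(p,V \right)} = -2 - \frac{3 p}{2}$ ($M{\left(p,V \right)} = -2 + \frac{\left(-2\right) 6 p}{8} = -2 + \frac{\left(-12\right) p}{8} = -2 - \frac{3 p}{2}$)
$\left(297 - \left(1 \cdot 1 - 9\right)\right) M{\left(4,5 \right)} = \left(297 - \left(1 \cdot 1 - 9\right)\right) \left(-2 - 6\right) = \left(297 - \left(1 - 9\right)\right) \left(-2 - 6\right) = \left(297 - -8\right) \left(-8\right) = \left(297 + 8\right) \left(-8\right) = 305 \left(-8\right) = -2440$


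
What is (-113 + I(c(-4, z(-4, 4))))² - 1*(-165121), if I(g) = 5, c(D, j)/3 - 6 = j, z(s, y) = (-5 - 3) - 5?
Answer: 176785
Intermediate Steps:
z(s, y) = -13 (z(s, y) = -8 - 5 = -13)
c(D, j) = 18 + 3*j
(-113 + I(c(-4, z(-4, 4))))² - 1*(-165121) = (-113 + 5)² - 1*(-165121) = (-108)² + 165121 = 11664 + 165121 = 176785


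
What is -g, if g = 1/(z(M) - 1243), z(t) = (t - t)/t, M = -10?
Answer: 1/1243 ≈ 0.00080451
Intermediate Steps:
z(t) = 0 (z(t) = 0/t = 0)
g = -1/1243 (g = 1/(0 - 1243) = 1/(-1243) = -1/1243 ≈ -0.00080451)
-g = -1*(-1/1243) = 1/1243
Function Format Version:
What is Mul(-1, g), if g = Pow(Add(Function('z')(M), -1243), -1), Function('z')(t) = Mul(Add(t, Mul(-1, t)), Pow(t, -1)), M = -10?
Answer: Rational(1, 1243) ≈ 0.00080451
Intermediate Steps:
Function('z')(t) = 0 (Function('z')(t) = Mul(0, Pow(t, -1)) = 0)
g = Rational(-1, 1243) (g = Pow(Add(0, -1243), -1) = Pow(-1243, -1) = Rational(-1, 1243) ≈ -0.00080451)
Mul(-1, g) = Mul(-1, Rational(-1, 1243)) = Rational(1, 1243)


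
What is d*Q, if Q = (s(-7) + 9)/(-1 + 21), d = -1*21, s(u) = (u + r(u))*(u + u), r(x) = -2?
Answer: -567/4 ≈ -141.75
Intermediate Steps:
s(u) = 2*u*(-2 + u) (s(u) = (u - 2)*(u + u) = (-2 + u)*(2*u) = 2*u*(-2 + u))
d = -21
Q = 27/4 (Q = (2*(-7)*(-2 - 7) + 9)/(-1 + 21) = (2*(-7)*(-9) + 9)/20 = (126 + 9)*(1/20) = 135*(1/20) = 27/4 ≈ 6.7500)
d*Q = -21*27/4 = -567/4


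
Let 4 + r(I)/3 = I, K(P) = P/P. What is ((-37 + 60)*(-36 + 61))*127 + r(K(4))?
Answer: 73016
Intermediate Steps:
K(P) = 1
r(I) = -12 + 3*I
((-37 + 60)*(-36 + 61))*127 + r(K(4)) = ((-37 + 60)*(-36 + 61))*127 + (-12 + 3*1) = (23*25)*127 + (-12 + 3) = 575*127 - 9 = 73025 - 9 = 73016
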